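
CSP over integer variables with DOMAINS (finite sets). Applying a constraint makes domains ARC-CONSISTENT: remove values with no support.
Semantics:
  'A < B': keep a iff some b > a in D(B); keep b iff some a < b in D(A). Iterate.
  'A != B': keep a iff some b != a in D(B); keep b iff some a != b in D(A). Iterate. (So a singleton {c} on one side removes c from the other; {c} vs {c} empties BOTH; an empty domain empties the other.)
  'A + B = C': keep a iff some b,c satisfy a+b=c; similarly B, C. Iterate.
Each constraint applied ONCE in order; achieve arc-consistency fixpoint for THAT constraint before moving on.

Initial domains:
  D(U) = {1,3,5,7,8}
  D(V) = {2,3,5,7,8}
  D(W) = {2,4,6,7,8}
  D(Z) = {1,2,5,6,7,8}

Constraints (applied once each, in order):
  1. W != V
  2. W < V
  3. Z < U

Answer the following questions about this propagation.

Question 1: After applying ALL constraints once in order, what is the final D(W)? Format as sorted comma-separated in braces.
Constraint 1 (W != V) on D(W)={2,4,6,7,8} D(V)={2,3,5,7,8}: no change
Constraint 2 (W < V) on D(W)={2,4,6,7,8} D(V)={2,3,5,7,8}: W {2,4,6,7,8}->{2,4,6,7}; V {2,3,5,7,8}->{3,5,7,8}
Constraint 3 (Z < U) on D(Z)={1,2,5,6,7,8} D(U)={1,3,5,7,8}: Z {1,2,5,6,7,8}->{1,2,5,6,7}; U {1,3,5,7,8}->{3,5,7,8}
So after all 3 constraints: D(W) = {2,4,6,7}

Answer: {2,4,6,7}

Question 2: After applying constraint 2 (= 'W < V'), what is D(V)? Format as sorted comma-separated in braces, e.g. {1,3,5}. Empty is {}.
Constraint 1 (W != V) on D(W)={2,4,6,7,8} D(V)={2,3,5,7,8}: no change
Constraint 2 (W < V) on D(W)={2,4,6,7,8} D(V)={2,3,5,7,8}: W {2,4,6,7,8}->{2,4,6,7}; V {2,3,5,7,8}->{3,5,7,8}
So after constraint 2: D(V) = {3,5,7,8}

Answer: {3,5,7,8}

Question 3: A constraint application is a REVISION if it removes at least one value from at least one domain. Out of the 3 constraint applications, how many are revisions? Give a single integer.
Constraint 1 (W != V) on D(W)={2,4,6,7,8} D(V)={2,3,5,7,8}: no change => not a revision
Constraint 2 (W < V) on D(W)={2,4,6,7,8} D(V)={2,3,5,7,8}: W {2,4,6,7,8}->{2,4,6,7}; V {2,3,5,7,8}->{3,5,7,8} => REVISION
Constraint 3 (Z < U) on D(Z)={1,2,5,6,7,8} D(U)={1,3,5,7,8}: Z {1,2,5,6,7,8}->{1,2,5,6,7}; U {1,3,5,7,8}->{3,5,7,8} => REVISION
Total revisions = 2

Answer: 2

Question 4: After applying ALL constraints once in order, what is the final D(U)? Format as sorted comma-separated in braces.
Answer: {3,5,7,8}

Derivation:
Constraint 1 (W != V) on D(W)={2,4,6,7,8} D(V)={2,3,5,7,8}: no change
Constraint 2 (W < V) on D(W)={2,4,6,7,8} D(V)={2,3,5,7,8}: W {2,4,6,7,8}->{2,4,6,7}; V {2,3,5,7,8}->{3,5,7,8}
Constraint 3 (Z < U) on D(Z)={1,2,5,6,7,8} D(U)={1,3,5,7,8}: Z {1,2,5,6,7,8}->{1,2,5,6,7}; U {1,3,5,7,8}->{3,5,7,8}
So after all 3 constraints: D(U) = {3,5,7,8}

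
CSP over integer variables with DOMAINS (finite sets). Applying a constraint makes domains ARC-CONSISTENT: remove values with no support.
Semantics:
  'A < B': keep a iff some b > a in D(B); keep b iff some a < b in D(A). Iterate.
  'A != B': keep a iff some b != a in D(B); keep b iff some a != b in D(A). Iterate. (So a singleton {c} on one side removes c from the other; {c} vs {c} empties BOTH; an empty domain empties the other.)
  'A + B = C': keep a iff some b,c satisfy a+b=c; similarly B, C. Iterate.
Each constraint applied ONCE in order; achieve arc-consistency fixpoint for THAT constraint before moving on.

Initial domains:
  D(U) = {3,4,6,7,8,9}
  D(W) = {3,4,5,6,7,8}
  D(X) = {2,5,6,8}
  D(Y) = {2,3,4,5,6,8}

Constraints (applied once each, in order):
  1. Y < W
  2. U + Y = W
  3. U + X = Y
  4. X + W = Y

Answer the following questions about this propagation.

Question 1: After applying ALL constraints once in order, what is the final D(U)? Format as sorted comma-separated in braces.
Constraint 1 (Y < W) on D(Y)={2,3,4,5,6,8} D(W)={3,4,5,6,7,8}: Y {2,3,4,5,6,8}->{2,3,4,5,6}
Constraint 2 (U + Y = W) on D(U)={3,4,6,7,8,9} D(Y)={2,3,4,5,6} D(W)={3,4,5,6,7,8}: U {3,4,6,7,8,9}->{3,4,6}; Y {2,3,4,5,6}->{2,3,4,5}; W {3,4,5,6,7,8}->{5,6,7,8}
Constraint 3 (U + X = Y) on D(U)={3,4,6} D(X)={2,5,6,8} D(Y)={2,3,4,5}: U {3,4,6}->{3}; X {2,5,6,8}->{2}; Y {2,3,4,5}->{5}
Constraint 4 (X + W = Y) on D(X)={2} D(W)={5,6,7,8} D(Y)={5}: X {2}->{}; W {5,6,7,8}->{}; Y {5}->{}
So after all 4 constraints: D(U) = {3}

Answer: {3}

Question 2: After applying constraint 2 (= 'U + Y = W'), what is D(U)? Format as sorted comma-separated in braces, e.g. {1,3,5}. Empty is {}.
Constraint 1 (Y < W) on D(Y)={2,3,4,5,6,8} D(W)={3,4,5,6,7,8}: Y {2,3,4,5,6,8}->{2,3,4,5,6}
Constraint 2 (U + Y = W) on D(U)={3,4,6,7,8,9} D(Y)={2,3,4,5,6} D(W)={3,4,5,6,7,8}: U {3,4,6,7,8,9}->{3,4,6}; Y {2,3,4,5,6}->{2,3,4,5}; W {3,4,5,6,7,8}->{5,6,7,8}
So after constraint 2: D(U) = {3,4,6}

Answer: {3,4,6}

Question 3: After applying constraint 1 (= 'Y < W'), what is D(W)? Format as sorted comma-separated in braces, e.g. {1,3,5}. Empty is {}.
Answer: {3,4,5,6,7,8}

Derivation:
Constraint 1 (Y < W) on D(Y)={2,3,4,5,6,8} D(W)={3,4,5,6,7,8}: Y {2,3,4,5,6,8}->{2,3,4,5,6}
So after constraint 1: D(W) = {3,4,5,6,7,8}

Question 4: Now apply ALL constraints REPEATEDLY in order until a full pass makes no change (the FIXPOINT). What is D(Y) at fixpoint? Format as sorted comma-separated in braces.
pass 0 (initial): D(Y)={2,3,4,5,6,8}
pass 1: U {3,4,6,7,8,9}->{3}; W {3,4,5,6,7,8}->{}; X {2,5,6,8}->{}; Y {2,3,4,5,6,8}->{}
pass 2: U {3}->{}
pass 3: no change
Fixpoint after 3 passes: D(Y) = {}

Answer: {}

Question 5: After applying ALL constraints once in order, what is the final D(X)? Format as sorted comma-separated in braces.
Answer: {}

Derivation:
Constraint 1 (Y < W) on D(Y)={2,3,4,5,6,8} D(W)={3,4,5,6,7,8}: Y {2,3,4,5,6,8}->{2,3,4,5,6}
Constraint 2 (U + Y = W) on D(U)={3,4,6,7,8,9} D(Y)={2,3,4,5,6} D(W)={3,4,5,6,7,8}: U {3,4,6,7,8,9}->{3,4,6}; Y {2,3,4,5,6}->{2,3,4,5}; W {3,4,5,6,7,8}->{5,6,7,8}
Constraint 3 (U + X = Y) on D(U)={3,4,6} D(X)={2,5,6,8} D(Y)={2,3,4,5}: U {3,4,6}->{3}; X {2,5,6,8}->{2}; Y {2,3,4,5}->{5}
Constraint 4 (X + W = Y) on D(X)={2} D(W)={5,6,7,8} D(Y)={5}: X {2}->{}; W {5,6,7,8}->{}; Y {5}->{}
So after all 4 constraints: D(X) = {}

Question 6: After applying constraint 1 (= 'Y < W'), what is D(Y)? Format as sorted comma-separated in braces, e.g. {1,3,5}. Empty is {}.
Answer: {2,3,4,5,6}

Derivation:
Constraint 1 (Y < W) on D(Y)={2,3,4,5,6,8} D(W)={3,4,5,6,7,8}: Y {2,3,4,5,6,8}->{2,3,4,5,6}
So after constraint 1: D(Y) = {2,3,4,5,6}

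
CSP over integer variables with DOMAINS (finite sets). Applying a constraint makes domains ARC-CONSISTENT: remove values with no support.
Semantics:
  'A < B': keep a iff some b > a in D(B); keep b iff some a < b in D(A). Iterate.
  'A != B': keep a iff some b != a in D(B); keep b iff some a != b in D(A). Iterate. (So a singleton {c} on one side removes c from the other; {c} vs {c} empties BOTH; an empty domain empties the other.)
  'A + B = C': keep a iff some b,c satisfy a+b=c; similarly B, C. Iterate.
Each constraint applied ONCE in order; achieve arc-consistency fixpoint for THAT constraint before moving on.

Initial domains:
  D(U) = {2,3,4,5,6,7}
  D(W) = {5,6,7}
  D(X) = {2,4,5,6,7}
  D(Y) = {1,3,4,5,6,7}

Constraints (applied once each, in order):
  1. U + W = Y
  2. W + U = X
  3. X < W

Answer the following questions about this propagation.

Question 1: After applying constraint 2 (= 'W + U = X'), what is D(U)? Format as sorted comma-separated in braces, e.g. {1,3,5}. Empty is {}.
Answer: {2}

Derivation:
Constraint 1 (U + W = Y) on D(U)={2,3,4,5,6,7} D(W)={5,6,7} D(Y)={1,3,4,5,6,7}: U {2,3,4,5,6,7}->{2}; W {5,6,7}->{5}; Y {1,3,4,5,6,7}->{7}
Constraint 2 (W + U = X) on D(W)={5} D(U)={2} D(X)={2,4,5,6,7}: X {2,4,5,6,7}->{7}
So after constraint 2: D(U) = {2}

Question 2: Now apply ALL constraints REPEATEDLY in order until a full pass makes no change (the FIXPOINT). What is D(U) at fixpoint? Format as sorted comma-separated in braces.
pass 0 (initial): D(U)={2,3,4,5,6,7}
pass 1: U {2,3,4,5,6,7}->{2}; W {5,6,7}->{}; X {2,4,5,6,7}->{}; Y {1,3,4,5,6,7}->{7}
pass 2: U {2}->{}; Y {7}->{}
pass 3: no change
Fixpoint after 3 passes: D(U) = {}

Answer: {}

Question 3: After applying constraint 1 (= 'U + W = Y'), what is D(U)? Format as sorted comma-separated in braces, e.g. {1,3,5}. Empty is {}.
Answer: {2}

Derivation:
Constraint 1 (U + W = Y) on D(U)={2,3,4,5,6,7} D(W)={5,6,7} D(Y)={1,3,4,5,6,7}: U {2,3,4,5,6,7}->{2}; W {5,6,7}->{5}; Y {1,3,4,5,6,7}->{7}
So after constraint 1: D(U) = {2}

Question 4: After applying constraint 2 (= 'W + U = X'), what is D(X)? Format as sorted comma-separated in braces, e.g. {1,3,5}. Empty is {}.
Answer: {7}

Derivation:
Constraint 1 (U + W = Y) on D(U)={2,3,4,5,6,7} D(W)={5,6,7} D(Y)={1,3,4,5,6,7}: U {2,3,4,5,6,7}->{2}; W {5,6,7}->{5}; Y {1,3,4,5,6,7}->{7}
Constraint 2 (W + U = X) on D(W)={5} D(U)={2} D(X)={2,4,5,6,7}: X {2,4,5,6,7}->{7}
So after constraint 2: D(X) = {7}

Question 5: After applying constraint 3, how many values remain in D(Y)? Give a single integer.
Constraint 1 (U + W = Y) on D(U)={2,3,4,5,6,7} D(W)={5,6,7} D(Y)={1,3,4,5,6,7}: U {2,3,4,5,6,7}->{2}; W {5,6,7}->{5}; Y {1,3,4,5,6,7}->{7}
Constraint 2 (W + U = X) on D(W)={5} D(U)={2} D(X)={2,4,5,6,7}: X {2,4,5,6,7}->{7}
Constraint 3 (X < W) on D(X)={7} D(W)={5}: X {7}->{}; W {5}->{}
So after constraint 3: D(Y)={7}, size = 1

Answer: 1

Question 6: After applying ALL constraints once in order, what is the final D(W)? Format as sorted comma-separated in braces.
Answer: {}

Derivation:
Constraint 1 (U + W = Y) on D(U)={2,3,4,5,6,7} D(W)={5,6,7} D(Y)={1,3,4,5,6,7}: U {2,3,4,5,6,7}->{2}; W {5,6,7}->{5}; Y {1,3,4,5,6,7}->{7}
Constraint 2 (W + U = X) on D(W)={5} D(U)={2} D(X)={2,4,5,6,7}: X {2,4,5,6,7}->{7}
Constraint 3 (X < W) on D(X)={7} D(W)={5}: X {7}->{}; W {5}->{}
So after all 3 constraints: D(W) = {}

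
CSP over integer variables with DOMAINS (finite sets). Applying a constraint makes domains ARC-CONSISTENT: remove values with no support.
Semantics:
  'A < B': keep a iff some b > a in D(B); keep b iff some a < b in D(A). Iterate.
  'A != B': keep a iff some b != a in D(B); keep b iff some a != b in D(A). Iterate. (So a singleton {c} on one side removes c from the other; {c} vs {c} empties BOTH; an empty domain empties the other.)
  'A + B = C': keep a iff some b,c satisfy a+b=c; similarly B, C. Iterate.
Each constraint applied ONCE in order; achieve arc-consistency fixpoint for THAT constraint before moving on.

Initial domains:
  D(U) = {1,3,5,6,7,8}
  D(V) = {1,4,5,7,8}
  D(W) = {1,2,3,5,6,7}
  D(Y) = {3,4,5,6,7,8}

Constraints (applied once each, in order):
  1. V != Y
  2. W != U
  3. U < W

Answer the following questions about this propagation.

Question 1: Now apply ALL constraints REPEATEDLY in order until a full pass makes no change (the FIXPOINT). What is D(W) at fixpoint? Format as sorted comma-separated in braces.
pass 0 (initial): D(W)={1,2,3,5,6,7}
pass 1: U {1,3,5,6,7,8}->{1,3,5,6}; W {1,2,3,5,6,7}->{2,3,5,6,7}
pass 2: no change
Fixpoint after 2 passes: D(W) = {2,3,5,6,7}

Answer: {2,3,5,6,7}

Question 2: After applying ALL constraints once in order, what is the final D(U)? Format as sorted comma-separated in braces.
Constraint 1 (V != Y) on D(V)={1,4,5,7,8} D(Y)={3,4,5,6,7,8}: no change
Constraint 2 (W != U) on D(W)={1,2,3,5,6,7} D(U)={1,3,5,6,7,8}: no change
Constraint 3 (U < W) on D(U)={1,3,5,6,7,8} D(W)={1,2,3,5,6,7}: U {1,3,5,6,7,8}->{1,3,5,6}; W {1,2,3,5,6,7}->{2,3,5,6,7}
So after all 3 constraints: D(U) = {1,3,5,6}

Answer: {1,3,5,6}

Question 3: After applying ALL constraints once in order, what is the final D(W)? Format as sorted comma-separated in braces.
Constraint 1 (V != Y) on D(V)={1,4,5,7,8} D(Y)={3,4,5,6,7,8}: no change
Constraint 2 (W != U) on D(W)={1,2,3,5,6,7} D(U)={1,3,5,6,7,8}: no change
Constraint 3 (U < W) on D(U)={1,3,5,6,7,8} D(W)={1,2,3,5,6,7}: U {1,3,5,6,7,8}->{1,3,5,6}; W {1,2,3,5,6,7}->{2,3,5,6,7}
So after all 3 constraints: D(W) = {2,3,5,6,7}

Answer: {2,3,5,6,7}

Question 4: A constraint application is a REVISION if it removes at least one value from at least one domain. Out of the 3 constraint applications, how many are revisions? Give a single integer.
Answer: 1

Derivation:
Constraint 1 (V != Y) on D(V)={1,4,5,7,8} D(Y)={3,4,5,6,7,8}: no change => not a revision
Constraint 2 (W != U) on D(W)={1,2,3,5,6,7} D(U)={1,3,5,6,7,8}: no change => not a revision
Constraint 3 (U < W) on D(U)={1,3,5,6,7,8} D(W)={1,2,3,5,6,7}: U {1,3,5,6,7,8}->{1,3,5,6}; W {1,2,3,5,6,7}->{2,3,5,6,7} => REVISION
Total revisions = 1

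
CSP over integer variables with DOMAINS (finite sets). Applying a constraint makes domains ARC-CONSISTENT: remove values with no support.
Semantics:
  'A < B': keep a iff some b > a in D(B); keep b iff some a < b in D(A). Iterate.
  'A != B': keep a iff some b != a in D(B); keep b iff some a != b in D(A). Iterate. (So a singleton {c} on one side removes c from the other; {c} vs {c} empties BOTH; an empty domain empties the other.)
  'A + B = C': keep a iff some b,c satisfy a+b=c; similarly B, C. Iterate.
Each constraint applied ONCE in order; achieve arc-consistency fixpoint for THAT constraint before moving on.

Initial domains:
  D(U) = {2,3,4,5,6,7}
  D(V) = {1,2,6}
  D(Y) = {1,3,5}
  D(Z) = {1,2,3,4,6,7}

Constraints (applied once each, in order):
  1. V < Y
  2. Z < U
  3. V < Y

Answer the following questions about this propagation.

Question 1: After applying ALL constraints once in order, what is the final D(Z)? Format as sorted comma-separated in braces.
Constraint 1 (V < Y) on D(V)={1,2,6} D(Y)={1,3,5}: V {1,2,6}->{1,2}; Y {1,3,5}->{3,5}
Constraint 2 (Z < U) on D(Z)={1,2,3,4,6,7} D(U)={2,3,4,5,6,7}: Z {1,2,3,4,6,7}->{1,2,3,4,6}
Constraint 3 (V < Y) on D(V)={1,2} D(Y)={3,5}: no change
So after all 3 constraints: D(Z) = {1,2,3,4,6}

Answer: {1,2,3,4,6}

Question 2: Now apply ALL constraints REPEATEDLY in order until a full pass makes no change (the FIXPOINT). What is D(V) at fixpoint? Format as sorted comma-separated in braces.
Answer: {1,2}

Derivation:
pass 0 (initial): D(V)={1,2,6}
pass 1: V {1,2,6}->{1,2}; Y {1,3,5}->{3,5}; Z {1,2,3,4,6,7}->{1,2,3,4,6}
pass 2: no change
Fixpoint after 2 passes: D(V) = {1,2}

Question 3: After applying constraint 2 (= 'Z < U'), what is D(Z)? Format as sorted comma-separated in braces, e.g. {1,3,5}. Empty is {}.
Constraint 1 (V < Y) on D(V)={1,2,6} D(Y)={1,3,5}: V {1,2,6}->{1,2}; Y {1,3,5}->{3,5}
Constraint 2 (Z < U) on D(Z)={1,2,3,4,6,7} D(U)={2,3,4,5,6,7}: Z {1,2,3,4,6,7}->{1,2,3,4,6}
So after constraint 2: D(Z) = {1,2,3,4,6}

Answer: {1,2,3,4,6}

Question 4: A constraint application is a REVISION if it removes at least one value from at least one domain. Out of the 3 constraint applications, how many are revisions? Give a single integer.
Constraint 1 (V < Y) on D(V)={1,2,6} D(Y)={1,3,5}: V {1,2,6}->{1,2}; Y {1,3,5}->{3,5} => REVISION
Constraint 2 (Z < U) on D(Z)={1,2,3,4,6,7} D(U)={2,3,4,5,6,7}: Z {1,2,3,4,6,7}->{1,2,3,4,6} => REVISION
Constraint 3 (V < Y) on D(V)={1,2} D(Y)={3,5}: no change => not a revision
Total revisions = 2

Answer: 2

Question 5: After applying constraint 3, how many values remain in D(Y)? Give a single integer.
Constraint 1 (V < Y) on D(V)={1,2,6} D(Y)={1,3,5}: V {1,2,6}->{1,2}; Y {1,3,5}->{3,5}
Constraint 2 (Z < U) on D(Z)={1,2,3,4,6,7} D(U)={2,3,4,5,6,7}: Z {1,2,3,4,6,7}->{1,2,3,4,6}
Constraint 3 (V < Y) on D(V)={1,2} D(Y)={3,5}: no change
So after constraint 3: D(Y)={3,5}, size = 2

Answer: 2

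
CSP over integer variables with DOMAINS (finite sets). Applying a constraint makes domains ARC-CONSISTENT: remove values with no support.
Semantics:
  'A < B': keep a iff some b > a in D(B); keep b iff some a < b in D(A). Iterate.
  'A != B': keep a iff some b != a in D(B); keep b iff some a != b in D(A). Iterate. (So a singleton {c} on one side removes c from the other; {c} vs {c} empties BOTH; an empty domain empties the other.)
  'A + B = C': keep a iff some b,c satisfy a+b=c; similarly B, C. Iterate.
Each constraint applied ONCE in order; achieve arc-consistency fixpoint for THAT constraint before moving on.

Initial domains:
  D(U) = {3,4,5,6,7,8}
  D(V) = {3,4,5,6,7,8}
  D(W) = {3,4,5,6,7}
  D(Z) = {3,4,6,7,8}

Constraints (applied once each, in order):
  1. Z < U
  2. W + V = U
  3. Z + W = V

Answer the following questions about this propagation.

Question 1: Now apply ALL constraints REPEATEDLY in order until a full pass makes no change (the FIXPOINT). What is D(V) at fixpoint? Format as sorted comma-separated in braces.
Answer: {}

Derivation:
pass 0 (initial): D(V)={3,4,5,6,7,8}
pass 1: U {3,4,5,6,7,8}->{6,7,8}; V {3,4,5,6,7,8}->{}; W {3,4,5,6,7}->{}; Z {3,4,6,7,8}->{}
pass 2: U {6,7,8}->{}
pass 3: no change
Fixpoint after 3 passes: D(V) = {}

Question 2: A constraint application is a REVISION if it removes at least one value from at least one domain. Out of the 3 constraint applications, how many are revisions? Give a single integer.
Constraint 1 (Z < U) on D(Z)={3,4,6,7,8} D(U)={3,4,5,6,7,8}: Z {3,4,6,7,8}->{3,4,6,7}; U {3,4,5,6,7,8}->{4,5,6,7,8} => REVISION
Constraint 2 (W + V = U) on D(W)={3,4,5,6,7} D(V)={3,4,5,6,7,8} D(U)={4,5,6,7,8}: W {3,4,5,6,7}->{3,4,5}; V {3,4,5,6,7,8}->{3,4,5}; U {4,5,6,7,8}->{6,7,8} => REVISION
Constraint 3 (Z + W = V) on D(Z)={3,4,6,7} D(W)={3,4,5} D(V)={3,4,5}: Z {3,4,6,7}->{}; W {3,4,5}->{}; V {3,4,5}->{} => REVISION
Total revisions = 3

Answer: 3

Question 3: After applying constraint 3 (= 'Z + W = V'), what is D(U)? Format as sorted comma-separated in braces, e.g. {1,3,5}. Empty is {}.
Answer: {6,7,8}

Derivation:
Constraint 1 (Z < U) on D(Z)={3,4,6,7,8} D(U)={3,4,5,6,7,8}: Z {3,4,6,7,8}->{3,4,6,7}; U {3,4,5,6,7,8}->{4,5,6,7,8}
Constraint 2 (W + V = U) on D(W)={3,4,5,6,7} D(V)={3,4,5,6,7,8} D(U)={4,5,6,7,8}: W {3,4,5,6,7}->{3,4,5}; V {3,4,5,6,7,8}->{3,4,5}; U {4,5,6,7,8}->{6,7,8}
Constraint 3 (Z + W = V) on D(Z)={3,4,6,7} D(W)={3,4,5} D(V)={3,4,5}: Z {3,4,6,7}->{}; W {3,4,5}->{}; V {3,4,5}->{}
So after constraint 3: D(U) = {6,7,8}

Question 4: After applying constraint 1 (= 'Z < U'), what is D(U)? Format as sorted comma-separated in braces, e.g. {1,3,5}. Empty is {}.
Constraint 1 (Z < U) on D(Z)={3,4,6,7,8} D(U)={3,4,5,6,7,8}: Z {3,4,6,7,8}->{3,4,6,7}; U {3,4,5,6,7,8}->{4,5,6,7,8}
So after constraint 1: D(U) = {4,5,6,7,8}

Answer: {4,5,6,7,8}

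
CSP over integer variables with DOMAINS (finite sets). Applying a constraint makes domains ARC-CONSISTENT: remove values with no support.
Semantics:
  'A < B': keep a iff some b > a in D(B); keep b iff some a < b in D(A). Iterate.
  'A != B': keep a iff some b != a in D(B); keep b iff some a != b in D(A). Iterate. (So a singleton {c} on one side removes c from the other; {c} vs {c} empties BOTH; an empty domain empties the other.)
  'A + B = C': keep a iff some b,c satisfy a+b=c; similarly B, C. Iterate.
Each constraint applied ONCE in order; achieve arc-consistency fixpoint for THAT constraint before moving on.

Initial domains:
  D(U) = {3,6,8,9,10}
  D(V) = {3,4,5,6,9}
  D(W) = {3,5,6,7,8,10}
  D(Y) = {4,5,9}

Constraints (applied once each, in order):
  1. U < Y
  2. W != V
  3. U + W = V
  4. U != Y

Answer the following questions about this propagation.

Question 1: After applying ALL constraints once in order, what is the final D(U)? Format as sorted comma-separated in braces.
Constraint 1 (U < Y) on D(U)={3,6,8,9,10} D(Y)={4,5,9}: U {3,6,8,9,10}->{3,6,8}
Constraint 2 (W != V) on D(W)={3,5,6,7,8,10} D(V)={3,4,5,6,9}: no change
Constraint 3 (U + W = V) on D(U)={3,6,8} D(W)={3,5,6,7,8,10} D(V)={3,4,5,6,9}: U {3,6,8}->{3,6}; W {3,5,6,7,8,10}->{3,6}; V {3,4,5,6,9}->{6,9}
Constraint 4 (U != Y) on D(U)={3,6} D(Y)={4,5,9}: no change
So after all 4 constraints: D(U) = {3,6}

Answer: {3,6}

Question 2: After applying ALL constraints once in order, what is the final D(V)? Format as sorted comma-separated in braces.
Answer: {6,9}

Derivation:
Constraint 1 (U < Y) on D(U)={3,6,8,9,10} D(Y)={4,5,9}: U {3,6,8,9,10}->{3,6,8}
Constraint 2 (W != V) on D(W)={3,5,6,7,8,10} D(V)={3,4,5,6,9}: no change
Constraint 3 (U + W = V) on D(U)={3,6,8} D(W)={3,5,6,7,8,10} D(V)={3,4,5,6,9}: U {3,6,8}->{3,6}; W {3,5,6,7,8,10}->{3,6}; V {3,4,5,6,9}->{6,9}
Constraint 4 (U != Y) on D(U)={3,6} D(Y)={4,5,9}: no change
So after all 4 constraints: D(V) = {6,9}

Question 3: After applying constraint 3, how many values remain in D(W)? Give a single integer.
Constraint 1 (U < Y) on D(U)={3,6,8,9,10} D(Y)={4,5,9}: U {3,6,8,9,10}->{3,6,8}
Constraint 2 (W != V) on D(W)={3,5,6,7,8,10} D(V)={3,4,5,6,9}: no change
Constraint 3 (U + W = V) on D(U)={3,6,8} D(W)={3,5,6,7,8,10} D(V)={3,4,5,6,9}: U {3,6,8}->{3,6}; W {3,5,6,7,8,10}->{3,6}; V {3,4,5,6,9}->{6,9}
So after constraint 3: D(W)={3,6}, size = 2

Answer: 2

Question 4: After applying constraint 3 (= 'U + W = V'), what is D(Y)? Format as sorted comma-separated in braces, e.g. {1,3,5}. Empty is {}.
Answer: {4,5,9}

Derivation:
Constraint 1 (U < Y) on D(U)={3,6,8,9,10} D(Y)={4,5,9}: U {3,6,8,9,10}->{3,6,8}
Constraint 2 (W != V) on D(W)={3,5,6,7,8,10} D(V)={3,4,5,6,9}: no change
Constraint 3 (U + W = V) on D(U)={3,6,8} D(W)={3,5,6,7,8,10} D(V)={3,4,5,6,9}: U {3,6,8}->{3,6}; W {3,5,6,7,8,10}->{3,6}; V {3,4,5,6,9}->{6,9}
So after constraint 3: D(Y) = {4,5,9}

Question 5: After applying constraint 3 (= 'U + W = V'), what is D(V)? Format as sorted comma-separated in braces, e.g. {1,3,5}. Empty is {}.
Answer: {6,9}

Derivation:
Constraint 1 (U < Y) on D(U)={3,6,8,9,10} D(Y)={4,5,9}: U {3,6,8,9,10}->{3,6,8}
Constraint 2 (W != V) on D(W)={3,5,6,7,8,10} D(V)={3,4,5,6,9}: no change
Constraint 3 (U + W = V) on D(U)={3,6,8} D(W)={3,5,6,7,8,10} D(V)={3,4,5,6,9}: U {3,6,8}->{3,6}; W {3,5,6,7,8,10}->{3,6}; V {3,4,5,6,9}->{6,9}
So after constraint 3: D(V) = {6,9}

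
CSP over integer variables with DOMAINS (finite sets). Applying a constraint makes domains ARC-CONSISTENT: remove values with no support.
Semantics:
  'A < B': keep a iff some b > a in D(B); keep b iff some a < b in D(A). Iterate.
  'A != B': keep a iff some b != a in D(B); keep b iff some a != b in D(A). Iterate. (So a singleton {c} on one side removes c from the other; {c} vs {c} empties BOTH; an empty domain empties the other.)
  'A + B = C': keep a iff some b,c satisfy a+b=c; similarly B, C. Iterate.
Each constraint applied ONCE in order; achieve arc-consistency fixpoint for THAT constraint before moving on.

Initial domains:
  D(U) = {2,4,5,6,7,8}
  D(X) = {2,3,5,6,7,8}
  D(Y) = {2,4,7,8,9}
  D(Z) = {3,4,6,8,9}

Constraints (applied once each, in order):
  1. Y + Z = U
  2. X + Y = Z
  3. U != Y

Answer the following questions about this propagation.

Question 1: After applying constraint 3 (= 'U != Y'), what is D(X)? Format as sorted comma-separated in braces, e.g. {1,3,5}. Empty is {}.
Constraint 1 (Y + Z = U) on D(Y)={2,4,7,8,9} D(Z)={3,4,6,8,9} D(U)={2,4,5,6,7,8}: Y {2,4,7,8,9}->{2,4}; Z {3,4,6,8,9}->{3,4,6}; U {2,4,5,6,7,8}->{5,6,7,8}
Constraint 2 (X + Y = Z) on D(X)={2,3,5,6,7,8} D(Y)={2,4} D(Z)={3,4,6}: X {2,3,5,6,7,8}->{2}; Z {3,4,6}->{4,6}
Constraint 3 (U != Y) on D(U)={5,6,7,8} D(Y)={2,4}: no change
So after constraint 3: D(X) = {2}

Answer: {2}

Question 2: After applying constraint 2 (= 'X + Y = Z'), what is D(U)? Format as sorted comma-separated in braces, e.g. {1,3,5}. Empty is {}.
Constraint 1 (Y + Z = U) on D(Y)={2,4,7,8,9} D(Z)={3,4,6,8,9} D(U)={2,4,5,6,7,8}: Y {2,4,7,8,9}->{2,4}; Z {3,4,6,8,9}->{3,4,6}; U {2,4,5,6,7,8}->{5,6,7,8}
Constraint 2 (X + Y = Z) on D(X)={2,3,5,6,7,8} D(Y)={2,4} D(Z)={3,4,6}: X {2,3,5,6,7,8}->{2}; Z {3,4,6}->{4,6}
So after constraint 2: D(U) = {5,6,7,8}

Answer: {5,6,7,8}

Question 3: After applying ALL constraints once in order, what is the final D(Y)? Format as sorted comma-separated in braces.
Constraint 1 (Y + Z = U) on D(Y)={2,4,7,8,9} D(Z)={3,4,6,8,9} D(U)={2,4,5,6,7,8}: Y {2,4,7,8,9}->{2,4}; Z {3,4,6,8,9}->{3,4,6}; U {2,4,5,6,7,8}->{5,6,7,8}
Constraint 2 (X + Y = Z) on D(X)={2,3,5,6,7,8} D(Y)={2,4} D(Z)={3,4,6}: X {2,3,5,6,7,8}->{2}; Z {3,4,6}->{4,6}
Constraint 3 (U != Y) on D(U)={5,6,7,8} D(Y)={2,4}: no change
So after all 3 constraints: D(Y) = {2,4}

Answer: {2,4}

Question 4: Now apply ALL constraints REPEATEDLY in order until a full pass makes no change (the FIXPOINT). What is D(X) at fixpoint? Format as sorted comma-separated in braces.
Answer: {2}

Derivation:
pass 0 (initial): D(X)={2,3,5,6,7,8}
pass 1: U {2,4,5,6,7,8}->{5,6,7,8}; X {2,3,5,6,7,8}->{2}; Y {2,4,7,8,9}->{2,4}; Z {3,4,6,8,9}->{4,6}
pass 2: U {5,6,7,8}->{6,8}
pass 3: no change
Fixpoint after 3 passes: D(X) = {2}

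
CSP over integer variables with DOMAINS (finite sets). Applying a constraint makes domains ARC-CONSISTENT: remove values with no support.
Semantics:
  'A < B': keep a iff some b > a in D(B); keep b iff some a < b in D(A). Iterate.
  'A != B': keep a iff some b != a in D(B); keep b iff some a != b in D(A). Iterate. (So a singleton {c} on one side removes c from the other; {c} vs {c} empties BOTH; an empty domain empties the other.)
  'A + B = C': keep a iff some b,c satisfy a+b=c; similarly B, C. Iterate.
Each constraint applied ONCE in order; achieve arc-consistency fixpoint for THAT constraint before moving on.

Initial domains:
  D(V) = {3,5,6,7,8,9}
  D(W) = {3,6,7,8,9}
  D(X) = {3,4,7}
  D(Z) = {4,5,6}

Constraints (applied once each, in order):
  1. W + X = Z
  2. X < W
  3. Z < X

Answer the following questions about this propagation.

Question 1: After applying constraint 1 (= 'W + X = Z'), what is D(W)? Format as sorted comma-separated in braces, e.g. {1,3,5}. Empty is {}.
Answer: {3}

Derivation:
Constraint 1 (W + X = Z) on D(W)={3,6,7,8,9} D(X)={3,4,7} D(Z)={4,5,6}: W {3,6,7,8,9}->{3}; X {3,4,7}->{3}; Z {4,5,6}->{6}
So after constraint 1: D(W) = {3}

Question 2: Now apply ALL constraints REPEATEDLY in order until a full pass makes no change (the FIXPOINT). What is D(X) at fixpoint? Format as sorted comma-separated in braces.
Answer: {}

Derivation:
pass 0 (initial): D(X)={3,4,7}
pass 1: W {3,6,7,8,9}->{}; X {3,4,7}->{}; Z {4,5,6}->{}
pass 2: no change
Fixpoint after 2 passes: D(X) = {}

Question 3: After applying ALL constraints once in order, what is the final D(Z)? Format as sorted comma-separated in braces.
Constraint 1 (W + X = Z) on D(W)={3,6,7,8,9} D(X)={3,4,7} D(Z)={4,5,6}: W {3,6,7,8,9}->{3}; X {3,4,7}->{3}; Z {4,5,6}->{6}
Constraint 2 (X < W) on D(X)={3} D(W)={3}: X {3}->{}; W {3}->{}
Constraint 3 (Z < X) on D(Z)={6} D(X)={}: Z {6}->{}
So after all 3 constraints: D(Z) = {}

Answer: {}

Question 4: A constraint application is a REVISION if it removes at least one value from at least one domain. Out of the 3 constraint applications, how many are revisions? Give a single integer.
Answer: 3

Derivation:
Constraint 1 (W + X = Z) on D(W)={3,6,7,8,9} D(X)={3,4,7} D(Z)={4,5,6}: W {3,6,7,8,9}->{3}; X {3,4,7}->{3}; Z {4,5,6}->{6} => REVISION
Constraint 2 (X < W) on D(X)={3} D(W)={3}: X {3}->{}; W {3}->{} => REVISION
Constraint 3 (Z < X) on D(Z)={6} D(X)={}: Z {6}->{} => REVISION
Total revisions = 3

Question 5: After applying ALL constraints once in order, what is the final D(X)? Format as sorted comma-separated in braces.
Constraint 1 (W + X = Z) on D(W)={3,6,7,8,9} D(X)={3,4,7} D(Z)={4,5,6}: W {3,6,7,8,9}->{3}; X {3,4,7}->{3}; Z {4,5,6}->{6}
Constraint 2 (X < W) on D(X)={3} D(W)={3}: X {3}->{}; W {3}->{}
Constraint 3 (Z < X) on D(Z)={6} D(X)={}: Z {6}->{}
So after all 3 constraints: D(X) = {}

Answer: {}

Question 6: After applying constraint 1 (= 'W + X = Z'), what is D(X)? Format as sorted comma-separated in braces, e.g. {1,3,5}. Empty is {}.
Answer: {3}

Derivation:
Constraint 1 (W + X = Z) on D(W)={3,6,7,8,9} D(X)={3,4,7} D(Z)={4,5,6}: W {3,6,7,8,9}->{3}; X {3,4,7}->{3}; Z {4,5,6}->{6}
So after constraint 1: D(X) = {3}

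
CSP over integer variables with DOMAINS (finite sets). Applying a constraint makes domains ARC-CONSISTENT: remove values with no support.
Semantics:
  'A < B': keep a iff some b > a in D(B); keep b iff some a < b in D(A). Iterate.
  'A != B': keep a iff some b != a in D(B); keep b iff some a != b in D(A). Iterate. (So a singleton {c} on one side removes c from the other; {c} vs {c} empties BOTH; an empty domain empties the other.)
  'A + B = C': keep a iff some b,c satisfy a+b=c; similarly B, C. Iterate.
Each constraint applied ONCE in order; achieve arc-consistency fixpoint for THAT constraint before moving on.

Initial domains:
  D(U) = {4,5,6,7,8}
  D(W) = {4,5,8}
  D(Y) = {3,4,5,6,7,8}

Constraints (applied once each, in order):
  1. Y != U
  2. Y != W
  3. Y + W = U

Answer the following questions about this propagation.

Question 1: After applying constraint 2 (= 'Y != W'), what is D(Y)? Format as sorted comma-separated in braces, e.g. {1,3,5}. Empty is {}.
Constraint 1 (Y != U) on D(Y)={3,4,5,6,7,8} D(U)={4,5,6,7,8}: no change
Constraint 2 (Y != W) on D(Y)={3,4,5,6,7,8} D(W)={4,5,8}: no change
So after constraint 2: D(Y) = {3,4,5,6,7,8}

Answer: {3,4,5,6,7,8}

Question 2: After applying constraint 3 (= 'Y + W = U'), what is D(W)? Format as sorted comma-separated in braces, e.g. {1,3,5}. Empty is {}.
Answer: {4,5}

Derivation:
Constraint 1 (Y != U) on D(Y)={3,4,5,6,7,8} D(U)={4,5,6,7,8}: no change
Constraint 2 (Y != W) on D(Y)={3,4,5,6,7,8} D(W)={4,5,8}: no change
Constraint 3 (Y + W = U) on D(Y)={3,4,5,6,7,8} D(W)={4,5,8} D(U)={4,5,6,7,8}: Y {3,4,5,6,7,8}->{3,4}; W {4,5,8}->{4,5}; U {4,5,6,7,8}->{7,8}
So after constraint 3: D(W) = {4,5}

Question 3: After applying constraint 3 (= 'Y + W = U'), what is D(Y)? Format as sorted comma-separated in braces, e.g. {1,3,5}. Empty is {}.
Constraint 1 (Y != U) on D(Y)={3,4,5,6,7,8} D(U)={4,5,6,7,8}: no change
Constraint 2 (Y != W) on D(Y)={3,4,5,6,7,8} D(W)={4,5,8}: no change
Constraint 3 (Y + W = U) on D(Y)={3,4,5,6,7,8} D(W)={4,5,8} D(U)={4,5,6,7,8}: Y {3,4,5,6,7,8}->{3,4}; W {4,5,8}->{4,5}; U {4,5,6,7,8}->{7,8}
So after constraint 3: D(Y) = {3,4}

Answer: {3,4}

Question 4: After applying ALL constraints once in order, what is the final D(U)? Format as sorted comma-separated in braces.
Answer: {7,8}

Derivation:
Constraint 1 (Y != U) on D(Y)={3,4,5,6,7,8} D(U)={4,5,6,7,8}: no change
Constraint 2 (Y != W) on D(Y)={3,4,5,6,7,8} D(W)={4,5,8}: no change
Constraint 3 (Y + W = U) on D(Y)={3,4,5,6,7,8} D(W)={4,5,8} D(U)={4,5,6,7,8}: Y {3,4,5,6,7,8}->{3,4}; W {4,5,8}->{4,5}; U {4,5,6,7,8}->{7,8}
So after all 3 constraints: D(U) = {7,8}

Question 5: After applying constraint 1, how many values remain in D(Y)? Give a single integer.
Answer: 6

Derivation:
Constraint 1 (Y != U) on D(Y)={3,4,5,6,7,8} D(U)={4,5,6,7,8}: no change
So after constraint 1: D(Y)={3,4,5,6,7,8}, size = 6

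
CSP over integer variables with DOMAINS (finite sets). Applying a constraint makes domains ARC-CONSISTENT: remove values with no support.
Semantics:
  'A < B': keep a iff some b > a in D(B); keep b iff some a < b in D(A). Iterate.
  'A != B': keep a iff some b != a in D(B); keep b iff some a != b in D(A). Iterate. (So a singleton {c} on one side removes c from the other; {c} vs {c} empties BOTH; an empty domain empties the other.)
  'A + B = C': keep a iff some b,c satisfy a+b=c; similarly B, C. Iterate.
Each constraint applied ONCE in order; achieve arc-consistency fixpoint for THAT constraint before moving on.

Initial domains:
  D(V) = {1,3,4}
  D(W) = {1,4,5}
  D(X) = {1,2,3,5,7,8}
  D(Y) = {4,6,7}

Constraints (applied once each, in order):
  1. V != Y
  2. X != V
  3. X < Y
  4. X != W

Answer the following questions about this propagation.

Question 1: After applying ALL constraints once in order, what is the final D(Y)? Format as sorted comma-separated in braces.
Answer: {4,6,7}

Derivation:
Constraint 1 (V != Y) on D(V)={1,3,4} D(Y)={4,6,7}: no change
Constraint 2 (X != V) on D(X)={1,2,3,5,7,8} D(V)={1,3,4}: no change
Constraint 3 (X < Y) on D(X)={1,2,3,5,7,8} D(Y)={4,6,7}: X {1,2,3,5,7,8}->{1,2,3,5}
Constraint 4 (X != W) on D(X)={1,2,3,5} D(W)={1,4,5}: no change
So after all 4 constraints: D(Y) = {4,6,7}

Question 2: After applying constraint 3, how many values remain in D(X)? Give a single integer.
Answer: 4

Derivation:
Constraint 1 (V != Y) on D(V)={1,3,4} D(Y)={4,6,7}: no change
Constraint 2 (X != V) on D(X)={1,2,3,5,7,8} D(V)={1,3,4}: no change
Constraint 3 (X < Y) on D(X)={1,2,3,5,7,8} D(Y)={4,6,7}: X {1,2,3,5,7,8}->{1,2,3,5}
So after constraint 3: D(X)={1,2,3,5}, size = 4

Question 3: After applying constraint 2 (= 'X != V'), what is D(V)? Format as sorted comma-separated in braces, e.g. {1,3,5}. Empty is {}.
Constraint 1 (V != Y) on D(V)={1,3,4} D(Y)={4,6,7}: no change
Constraint 2 (X != V) on D(X)={1,2,3,5,7,8} D(V)={1,3,4}: no change
So after constraint 2: D(V) = {1,3,4}

Answer: {1,3,4}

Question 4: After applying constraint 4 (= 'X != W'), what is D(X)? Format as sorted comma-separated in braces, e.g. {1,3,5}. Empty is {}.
Answer: {1,2,3,5}

Derivation:
Constraint 1 (V != Y) on D(V)={1,3,4} D(Y)={4,6,7}: no change
Constraint 2 (X != V) on D(X)={1,2,3,5,7,8} D(V)={1,3,4}: no change
Constraint 3 (X < Y) on D(X)={1,2,3,5,7,8} D(Y)={4,6,7}: X {1,2,3,5,7,8}->{1,2,3,5}
Constraint 4 (X != W) on D(X)={1,2,3,5} D(W)={1,4,5}: no change
So after constraint 4: D(X) = {1,2,3,5}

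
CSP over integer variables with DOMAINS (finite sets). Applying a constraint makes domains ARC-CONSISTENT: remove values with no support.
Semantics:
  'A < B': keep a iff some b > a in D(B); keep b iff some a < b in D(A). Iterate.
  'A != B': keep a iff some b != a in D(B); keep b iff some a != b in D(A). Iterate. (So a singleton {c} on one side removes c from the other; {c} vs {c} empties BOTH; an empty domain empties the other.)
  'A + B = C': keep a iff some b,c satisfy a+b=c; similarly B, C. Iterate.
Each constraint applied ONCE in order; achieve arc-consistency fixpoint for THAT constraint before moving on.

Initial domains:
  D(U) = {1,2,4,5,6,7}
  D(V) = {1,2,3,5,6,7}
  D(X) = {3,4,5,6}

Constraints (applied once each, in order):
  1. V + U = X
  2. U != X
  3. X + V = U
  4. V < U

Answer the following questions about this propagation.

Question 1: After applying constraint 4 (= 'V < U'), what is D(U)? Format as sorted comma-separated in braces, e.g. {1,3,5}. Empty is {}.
Constraint 1 (V + U = X) on D(V)={1,2,3,5,6,7} D(U)={1,2,4,5,6,7} D(X)={3,4,5,6}: V {1,2,3,5,6,7}->{1,2,3,5}; U {1,2,4,5,6,7}->{1,2,4,5}
Constraint 2 (U != X) on D(U)={1,2,4,5} D(X)={3,4,5,6}: no change
Constraint 3 (X + V = U) on D(X)={3,4,5,6} D(V)={1,2,3,5} D(U)={1,2,4,5}: X {3,4,5,6}->{3,4}; V {1,2,3,5}->{1,2}; U {1,2,4,5}->{4,5}
Constraint 4 (V < U) on D(V)={1,2} D(U)={4,5}: no change
So after constraint 4: D(U) = {4,5}

Answer: {4,5}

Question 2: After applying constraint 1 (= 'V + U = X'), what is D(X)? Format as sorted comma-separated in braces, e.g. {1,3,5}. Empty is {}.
Answer: {3,4,5,6}

Derivation:
Constraint 1 (V + U = X) on D(V)={1,2,3,5,6,7} D(U)={1,2,4,5,6,7} D(X)={3,4,5,6}: V {1,2,3,5,6,7}->{1,2,3,5}; U {1,2,4,5,6,7}->{1,2,4,5}
So after constraint 1: D(X) = {3,4,5,6}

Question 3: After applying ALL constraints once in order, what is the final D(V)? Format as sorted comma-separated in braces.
Constraint 1 (V + U = X) on D(V)={1,2,3,5,6,7} D(U)={1,2,4,5,6,7} D(X)={3,4,5,6}: V {1,2,3,5,6,7}->{1,2,3,5}; U {1,2,4,5,6,7}->{1,2,4,5}
Constraint 2 (U != X) on D(U)={1,2,4,5} D(X)={3,4,5,6}: no change
Constraint 3 (X + V = U) on D(X)={3,4,5,6} D(V)={1,2,3,5} D(U)={1,2,4,5}: X {3,4,5,6}->{3,4}; V {1,2,3,5}->{1,2}; U {1,2,4,5}->{4,5}
Constraint 4 (V < U) on D(V)={1,2} D(U)={4,5}: no change
So after all 4 constraints: D(V) = {1,2}

Answer: {1,2}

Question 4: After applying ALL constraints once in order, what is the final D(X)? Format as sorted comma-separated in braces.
Answer: {3,4}

Derivation:
Constraint 1 (V + U = X) on D(V)={1,2,3,5,6,7} D(U)={1,2,4,5,6,7} D(X)={3,4,5,6}: V {1,2,3,5,6,7}->{1,2,3,5}; U {1,2,4,5,6,7}->{1,2,4,5}
Constraint 2 (U != X) on D(U)={1,2,4,5} D(X)={3,4,5,6}: no change
Constraint 3 (X + V = U) on D(X)={3,4,5,6} D(V)={1,2,3,5} D(U)={1,2,4,5}: X {3,4,5,6}->{3,4}; V {1,2,3,5}->{1,2}; U {1,2,4,5}->{4,5}
Constraint 4 (V < U) on D(V)={1,2} D(U)={4,5}: no change
So after all 4 constraints: D(X) = {3,4}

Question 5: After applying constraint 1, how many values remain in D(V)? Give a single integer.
Answer: 4

Derivation:
Constraint 1 (V + U = X) on D(V)={1,2,3,5,6,7} D(U)={1,2,4,5,6,7} D(X)={3,4,5,6}: V {1,2,3,5,6,7}->{1,2,3,5}; U {1,2,4,5,6,7}->{1,2,4,5}
So after constraint 1: D(V)={1,2,3,5}, size = 4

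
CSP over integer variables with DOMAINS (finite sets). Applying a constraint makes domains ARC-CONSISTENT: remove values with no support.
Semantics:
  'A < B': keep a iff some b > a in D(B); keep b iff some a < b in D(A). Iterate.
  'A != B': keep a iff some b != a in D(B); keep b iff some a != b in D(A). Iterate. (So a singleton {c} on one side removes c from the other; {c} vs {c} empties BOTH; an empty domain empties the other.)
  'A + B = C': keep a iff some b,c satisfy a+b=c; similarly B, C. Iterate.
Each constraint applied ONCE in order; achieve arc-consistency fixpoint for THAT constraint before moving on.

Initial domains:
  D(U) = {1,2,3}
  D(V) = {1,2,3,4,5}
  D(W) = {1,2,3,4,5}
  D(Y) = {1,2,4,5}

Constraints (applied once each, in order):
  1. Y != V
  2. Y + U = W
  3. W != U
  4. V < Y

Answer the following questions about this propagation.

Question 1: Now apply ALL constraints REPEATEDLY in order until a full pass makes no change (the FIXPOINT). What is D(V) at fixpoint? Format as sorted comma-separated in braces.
Answer: {1,2,3}

Derivation:
pass 0 (initial): D(V)={1,2,3,4,5}
pass 1: V {1,2,3,4,5}->{1,2,3}; W {1,2,3,4,5}->{2,3,4,5}; Y {1,2,4,5}->{2,4}
pass 2: W {2,3,4,5}->{3,4,5}
pass 3: no change
Fixpoint after 3 passes: D(V) = {1,2,3}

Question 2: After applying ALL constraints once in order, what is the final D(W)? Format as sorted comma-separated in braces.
Answer: {2,3,4,5}

Derivation:
Constraint 1 (Y != V) on D(Y)={1,2,4,5} D(V)={1,2,3,4,5}: no change
Constraint 2 (Y + U = W) on D(Y)={1,2,4,5} D(U)={1,2,3} D(W)={1,2,3,4,5}: Y {1,2,4,5}->{1,2,4}; W {1,2,3,4,5}->{2,3,4,5}
Constraint 3 (W != U) on D(W)={2,3,4,5} D(U)={1,2,3}: no change
Constraint 4 (V < Y) on D(V)={1,2,3,4,5} D(Y)={1,2,4}: V {1,2,3,4,5}->{1,2,3}; Y {1,2,4}->{2,4}
So after all 4 constraints: D(W) = {2,3,4,5}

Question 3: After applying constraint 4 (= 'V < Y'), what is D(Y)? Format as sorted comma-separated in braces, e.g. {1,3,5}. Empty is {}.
Answer: {2,4}

Derivation:
Constraint 1 (Y != V) on D(Y)={1,2,4,5} D(V)={1,2,3,4,5}: no change
Constraint 2 (Y + U = W) on D(Y)={1,2,4,5} D(U)={1,2,3} D(W)={1,2,3,4,5}: Y {1,2,4,5}->{1,2,4}; W {1,2,3,4,5}->{2,3,4,5}
Constraint 3 (W != U) on D(W)={2,3,4,5} D(U)={1,2,3}: no change
Constraint 4 (V < Y) on D(V)={1,2,3,4,5} D(Y)={1,2,4}: V {1,2,3,4,5}->{1,2,3}; Y {1,2,4}->{2,4}
So after constraint 4: D(Y) = {2,4}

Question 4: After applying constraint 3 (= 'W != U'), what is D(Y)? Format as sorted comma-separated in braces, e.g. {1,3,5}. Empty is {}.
Constraint 1 (Y != V) on D(Y)={1,2,4,5} D(V)={1,2,3,4,5}: no change
Constraint 2 (Y + U = W) on D(Y)={1,2,4,5} D(U)={1,2,3} D(W)={1,2,3,4,5}: Y {1,2,4,5}->{1,2,4}; W {1,2,3,4,5}->{2,3,4,5}
Constraint 3 (W != U) on D(W)={2,3,4,5} D(U)={1,2,3}: no change
So after constraint 3: D(Y) = {1,2,4}

Answer: {1,2,4}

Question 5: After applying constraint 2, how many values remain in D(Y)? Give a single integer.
Answer: 3

Derivation:
Constraint 1 (Y != V) on D(Y)={1,2,4,5} D(V)={1,2,3,4,5}: no change
Constraint 2 (Y + U = W) on D(Y)={1,2,4,5} D(U)={1,2,3} D(W)={1,2,3,4,5}: Y {1,2,4,5}->{1,2,4}; W {1,2,3,4,5}->{2,3,4,5}
So after constraint 2: D(Y)={1,2,4}, size = 3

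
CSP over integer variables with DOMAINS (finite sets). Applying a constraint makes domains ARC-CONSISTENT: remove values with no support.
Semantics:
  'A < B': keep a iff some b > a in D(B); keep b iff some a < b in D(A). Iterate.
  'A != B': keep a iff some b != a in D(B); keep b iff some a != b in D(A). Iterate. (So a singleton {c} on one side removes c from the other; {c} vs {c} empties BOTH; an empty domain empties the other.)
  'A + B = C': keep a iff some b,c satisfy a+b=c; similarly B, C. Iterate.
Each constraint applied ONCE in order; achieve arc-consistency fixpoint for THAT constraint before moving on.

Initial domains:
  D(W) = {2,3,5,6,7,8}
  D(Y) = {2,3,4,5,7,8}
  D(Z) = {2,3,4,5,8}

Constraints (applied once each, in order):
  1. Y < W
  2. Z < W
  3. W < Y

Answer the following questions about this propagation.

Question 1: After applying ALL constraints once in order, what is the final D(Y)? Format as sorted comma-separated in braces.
Constraint 1 (Y < W) on D(Y)={2,3,4,5,7,8} D(W)={2,3,5,6,7,8}: Y {2,3,4,5,7,8}->{2,3,4,5,7}; W {2,3,5,6,7,8}->{3,5,6,7,8}
Constraint 2 (Z < W) on D(Z)={2,3,4,5,8} D(W)={3,5,6,7,8}: Z {2,3,4,5,8}->{2,3,4,5}
Constraint 3 (W < Y) on D(W)={3,5,6,7,8} D(Y)={2,3,4,5,7}: W {3,5,6,7,8}->{3,5,6}; Y {2,3,4,5,7}->{4,5,7}
So after all 3 constraints: D(Y) = {4,5,7}

Answer: {4,5,7}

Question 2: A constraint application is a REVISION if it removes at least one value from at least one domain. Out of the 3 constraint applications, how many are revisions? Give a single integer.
Constraint 1 (Y < W) on D(Y)={2,3,4,5,7,8} D(W)={2,3,5,6,7,8}: Y {2,3,4,5,7,8}->{2,3,4,5,7}; W {2,3,5,6,7,8}->{3,5,6,7,8} => REVISION
Constraint 2 (Z < W) on D(Z)={2,3,4,5,8} D(W)={3,5,6,7,8}: Z {2,3,4,5,8}->{2,3,4,5} => REVISION
Constraint 3 (W < Y) on D(W)={3,5,6,7,8} D(Y)={2,3,4,5,7}: W {3,5,6,7,8}->{3,5,6}; Y {2,3,4,5,7}->{4,5,7} => REVISION
Total revisions = 3

Answer: 3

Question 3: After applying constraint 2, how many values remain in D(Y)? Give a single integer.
Answer: 5

Derivation:
Constraint 1 (Y < W) on D(Y)={2,3,4,5,7,8} D(W)={2,3,5,6,7,8}: Y {2,3,4,5,7,8}->{2,3,4,5,7}; W {2,3,5,6,7,8}->{3,5,6,7,8}
Constraint 2 (Z < W) on D(Z)={2,3,4,5,8} D(W)={3,5,6,7,8}: Z {2,3,4,5,8}->{2,3,4,5}
So after constraint 2: D(Y)={2,3,4,5,7}, size = 5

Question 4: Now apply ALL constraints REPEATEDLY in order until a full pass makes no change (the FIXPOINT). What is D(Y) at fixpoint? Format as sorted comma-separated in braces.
pass 0 (initial): D(Y)={2,3,4,5,7,8}
pass 1: W {2,3,5,6,7,8}->{3,5,6}; Y {2,3,4,5,7,8}->{4,5,7}; Z {2,3,4,5,8}->{2,3,4,5}
pass 2: W {3,5,6}->{}; Y {4,5,7}->{}
pass 3: Z {2,3,4,5}->{}
pass 4: no change
Fixpoint after 4 passes: D(Y) = {}

Answer: {}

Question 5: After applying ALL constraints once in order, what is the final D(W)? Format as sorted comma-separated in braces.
Answer: {3,5,6}

Derivation:
Constraint 1 (Y < W) on D(Y)={2,3,4,5,7,8} D(W)={2,3,5,6,7,8}: Y {2,3,4,5,7,8}->{2,3,4,5,7}; W {2,3,5,6,7,8}->{3,5,6,7,8}
Constraint 2 (Z < W) on D(Z)={2,3,4,5,8} D(W)={3,5,6,7,8}: Z {2,3,4,5,8}->{2,3,4,5}
Constraint 3 (W < Y) on D(W)={3,5,6,7,8} D(Y)={2,3,4,5,7}: W {3,5,6,7,8}->{3,5,6}; Y {2,3,4,5,7}->{4,5,7}
So after all 3 constraints: D(W) = {3,5,6}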